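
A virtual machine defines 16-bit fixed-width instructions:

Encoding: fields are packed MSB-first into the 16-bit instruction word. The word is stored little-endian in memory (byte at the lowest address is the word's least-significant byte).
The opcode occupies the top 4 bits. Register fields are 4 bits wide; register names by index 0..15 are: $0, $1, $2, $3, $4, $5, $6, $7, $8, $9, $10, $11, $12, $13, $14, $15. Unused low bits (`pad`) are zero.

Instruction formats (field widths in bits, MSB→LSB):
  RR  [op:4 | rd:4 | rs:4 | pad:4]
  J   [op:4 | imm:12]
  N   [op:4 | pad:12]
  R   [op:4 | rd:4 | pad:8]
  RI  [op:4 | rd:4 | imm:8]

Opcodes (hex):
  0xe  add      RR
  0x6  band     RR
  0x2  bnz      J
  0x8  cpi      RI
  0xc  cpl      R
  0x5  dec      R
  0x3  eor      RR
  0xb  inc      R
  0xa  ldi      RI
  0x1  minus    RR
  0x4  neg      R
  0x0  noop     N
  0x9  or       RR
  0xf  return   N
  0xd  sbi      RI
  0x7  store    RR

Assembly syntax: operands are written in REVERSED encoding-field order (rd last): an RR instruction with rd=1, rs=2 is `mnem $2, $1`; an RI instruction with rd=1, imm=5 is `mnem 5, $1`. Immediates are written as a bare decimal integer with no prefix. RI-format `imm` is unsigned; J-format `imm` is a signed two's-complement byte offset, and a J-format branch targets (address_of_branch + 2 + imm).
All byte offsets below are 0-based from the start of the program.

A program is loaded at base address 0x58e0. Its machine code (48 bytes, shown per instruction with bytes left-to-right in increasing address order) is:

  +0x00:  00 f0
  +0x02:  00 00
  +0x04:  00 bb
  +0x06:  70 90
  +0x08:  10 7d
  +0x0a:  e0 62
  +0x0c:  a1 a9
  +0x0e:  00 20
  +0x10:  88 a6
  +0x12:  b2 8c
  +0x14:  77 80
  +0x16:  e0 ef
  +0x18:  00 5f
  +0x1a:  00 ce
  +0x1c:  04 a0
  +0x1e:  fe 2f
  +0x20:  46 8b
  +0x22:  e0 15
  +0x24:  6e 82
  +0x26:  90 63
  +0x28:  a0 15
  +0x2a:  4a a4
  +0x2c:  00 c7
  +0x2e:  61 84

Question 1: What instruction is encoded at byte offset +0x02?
off 0x02: read 00 00 as little → 0x0000
  top 4b → 0x0 → noop [N]

noop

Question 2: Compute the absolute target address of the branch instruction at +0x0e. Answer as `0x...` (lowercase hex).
0x58f0

@+0e  little-endian(00 20) = 0x2000
  opcode bits[15:12]=0x2: bnz/J
  imm: (w>>0)&0xfff=0x0 → 0
  target = base 0x58e0 + off 0x0e + 2 + imm 0 = 0x58f0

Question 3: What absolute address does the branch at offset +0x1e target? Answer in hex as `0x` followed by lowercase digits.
0x58fe

off 0x1e: read fe 2f as little → 0x2ffe
  op=0x2ffe>>12=0x2 ⇒ bnz (J)
  imm: (w>>0)&0xfff=0xffe (s12→-2) → -2
  target = base 0x58e0 + off 0x1e + 2 + imm -2 = 0x58fe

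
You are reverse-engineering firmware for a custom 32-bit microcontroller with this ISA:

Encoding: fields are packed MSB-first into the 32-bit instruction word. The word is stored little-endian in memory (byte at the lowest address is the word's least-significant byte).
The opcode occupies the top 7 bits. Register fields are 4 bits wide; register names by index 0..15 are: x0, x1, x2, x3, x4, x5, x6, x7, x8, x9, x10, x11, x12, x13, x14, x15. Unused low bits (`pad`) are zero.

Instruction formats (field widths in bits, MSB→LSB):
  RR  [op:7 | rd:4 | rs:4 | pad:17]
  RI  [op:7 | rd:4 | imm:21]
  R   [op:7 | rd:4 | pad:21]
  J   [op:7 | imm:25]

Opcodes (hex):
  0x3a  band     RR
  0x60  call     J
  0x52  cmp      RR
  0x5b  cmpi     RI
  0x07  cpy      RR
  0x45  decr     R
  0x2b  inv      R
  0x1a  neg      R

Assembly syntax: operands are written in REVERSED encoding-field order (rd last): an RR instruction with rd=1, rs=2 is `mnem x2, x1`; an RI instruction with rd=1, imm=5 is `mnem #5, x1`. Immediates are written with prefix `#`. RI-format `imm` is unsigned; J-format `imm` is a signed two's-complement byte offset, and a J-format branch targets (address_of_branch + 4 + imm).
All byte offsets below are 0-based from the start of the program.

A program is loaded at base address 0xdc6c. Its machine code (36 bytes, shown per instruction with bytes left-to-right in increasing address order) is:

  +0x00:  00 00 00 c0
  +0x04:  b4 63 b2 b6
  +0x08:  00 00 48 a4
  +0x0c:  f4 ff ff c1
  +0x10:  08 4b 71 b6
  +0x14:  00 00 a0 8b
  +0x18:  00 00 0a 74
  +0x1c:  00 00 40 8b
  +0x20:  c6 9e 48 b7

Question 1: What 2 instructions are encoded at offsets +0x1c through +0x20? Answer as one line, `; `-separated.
[1c] 00 00 40 8b → 0x8b400000
  opcode bits[31:25]=0x45: decr/R
  rd@[24:21]=0xa ⇒ x10
[20] c6 9e 48 b7 → 0xb7489ec6
  opcode bits[31:25]=0x5b: cmpi/RI
  rd@[24:21]=0xa ⇒ x10
  imm@[20:0]=0x89ec6 ⇒ #564934

decr x10; cmpi #564934, x10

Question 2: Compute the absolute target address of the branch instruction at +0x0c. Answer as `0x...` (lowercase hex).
off 0x0c: read f4 ff ff c1 as little → 0xc1fffff4
  opcode bits[31:25]=0x60: call/J
  [24:0] imm=33554420 (s25→-12) = #-12
  target = base 0xdc6c + off 0x0c + 4 + imm -12 = 0xdc70

0xdc70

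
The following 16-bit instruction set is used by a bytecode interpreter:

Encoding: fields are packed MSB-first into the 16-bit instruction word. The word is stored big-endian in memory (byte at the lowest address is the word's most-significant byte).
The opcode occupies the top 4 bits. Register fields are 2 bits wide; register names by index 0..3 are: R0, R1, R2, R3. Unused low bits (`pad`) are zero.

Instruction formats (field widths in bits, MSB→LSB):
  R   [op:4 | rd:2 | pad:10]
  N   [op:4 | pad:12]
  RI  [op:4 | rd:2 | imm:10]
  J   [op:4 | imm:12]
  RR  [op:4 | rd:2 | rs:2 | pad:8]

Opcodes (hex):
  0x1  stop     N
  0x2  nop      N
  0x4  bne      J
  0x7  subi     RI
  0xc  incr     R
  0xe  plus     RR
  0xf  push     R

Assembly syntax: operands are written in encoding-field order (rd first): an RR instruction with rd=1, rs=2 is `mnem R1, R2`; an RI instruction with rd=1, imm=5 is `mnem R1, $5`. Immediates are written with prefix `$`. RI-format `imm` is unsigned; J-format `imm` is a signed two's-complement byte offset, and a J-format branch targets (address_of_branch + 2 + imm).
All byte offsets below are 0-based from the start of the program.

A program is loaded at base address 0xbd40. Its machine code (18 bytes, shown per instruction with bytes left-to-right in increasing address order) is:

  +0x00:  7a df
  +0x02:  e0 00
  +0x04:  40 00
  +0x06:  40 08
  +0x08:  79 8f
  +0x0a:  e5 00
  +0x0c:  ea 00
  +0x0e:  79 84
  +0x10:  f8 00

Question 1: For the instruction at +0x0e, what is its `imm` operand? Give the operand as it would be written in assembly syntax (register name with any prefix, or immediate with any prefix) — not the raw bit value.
$388

@+0e  big-endian(79 84) = 0x7984
  op=0x7984>>12=0x7 ⇒ subi (RI)
  rd: (w>>10)&0x3=0x2 → R2
  imm: (w>>0)&0x3ff=0x184 → $388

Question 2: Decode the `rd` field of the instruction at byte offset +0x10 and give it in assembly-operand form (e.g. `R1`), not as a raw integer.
R2

[10] f8 00 → 0xf800
  op=0xf800>>12=0xf ⇒ push (R)
  rd: (w>>10)&0x3=0x2 → R2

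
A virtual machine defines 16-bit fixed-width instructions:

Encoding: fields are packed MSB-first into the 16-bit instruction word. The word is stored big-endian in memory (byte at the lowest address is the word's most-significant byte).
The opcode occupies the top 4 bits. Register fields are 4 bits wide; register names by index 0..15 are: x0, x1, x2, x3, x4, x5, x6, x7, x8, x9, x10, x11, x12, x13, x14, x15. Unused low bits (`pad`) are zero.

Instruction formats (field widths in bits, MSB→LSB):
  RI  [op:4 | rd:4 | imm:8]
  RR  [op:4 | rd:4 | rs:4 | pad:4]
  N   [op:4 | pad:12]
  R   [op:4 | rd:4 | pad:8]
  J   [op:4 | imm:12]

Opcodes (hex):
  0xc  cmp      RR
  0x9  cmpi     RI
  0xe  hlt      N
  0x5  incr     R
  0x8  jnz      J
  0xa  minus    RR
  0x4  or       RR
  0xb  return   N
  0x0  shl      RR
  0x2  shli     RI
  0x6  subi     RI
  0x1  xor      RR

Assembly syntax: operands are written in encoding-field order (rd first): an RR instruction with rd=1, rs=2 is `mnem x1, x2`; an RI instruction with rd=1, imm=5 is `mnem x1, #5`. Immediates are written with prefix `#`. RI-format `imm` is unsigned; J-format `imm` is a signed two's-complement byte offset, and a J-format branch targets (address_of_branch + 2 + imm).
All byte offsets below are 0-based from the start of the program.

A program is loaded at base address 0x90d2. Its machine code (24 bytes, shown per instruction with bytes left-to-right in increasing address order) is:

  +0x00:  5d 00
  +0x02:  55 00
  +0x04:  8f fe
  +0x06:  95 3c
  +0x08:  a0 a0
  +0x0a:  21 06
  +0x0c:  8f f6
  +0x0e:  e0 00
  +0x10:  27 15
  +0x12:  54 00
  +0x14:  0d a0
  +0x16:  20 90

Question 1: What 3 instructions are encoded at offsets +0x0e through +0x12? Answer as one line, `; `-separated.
hlt; shli x7, #21; incr x4

@+0e  big-endian(e0 00) = 0xe000
  opcode bits[15:12]=0xe: hlt/N
@+10  big-endian(27 15) = 0x2715
  opcode bits[15:12]=0x2: shli/RI
  rd@[11:8]=0x7 ⇒ x7
  imm@[7:0]=0x15 ⇒ #21
@+12  big-endian(54 00) = 0x5400
  opcode bits[15:12]=0x5: incr/R
  rd@[11:8]=0x4 ⇒ x4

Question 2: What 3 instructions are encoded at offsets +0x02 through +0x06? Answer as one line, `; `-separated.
[02] 55 00 → 0x5500
  top 4b → 0x5 → incr [R]
  rd: (w>>8)&0xf=0x5 → x5
[04] 8f fe → 0x8ffe
  top 4b → 0x8 → jnz [J]
  imm: (w>>0)&0xfff=0xffe (s12→-2) → #-2
[06] 95 3c → 0x953c
  top 4b → 0x9 → cmpi [RI]
  rd: (w>>8)&0xf=0x5 → x5
  imm: (w>>0)&0xff=0x3c → #60

incr x5; jnz #-2; cmpi x5, #60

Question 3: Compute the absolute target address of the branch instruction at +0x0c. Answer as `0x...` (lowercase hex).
+0x0c: 8f f6 ⇒ word 0x8ff6 (big)
  top 4b → 0x8 → jnz [J]
  imm@[11:0]=0xff6 (s12→-10) ⇒ #-10
  target = base 0x90d2 + off 0x0c + 2 + imm -10 = 0x90d6

0x90d6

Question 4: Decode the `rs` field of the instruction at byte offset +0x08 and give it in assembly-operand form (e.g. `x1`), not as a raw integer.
x10

off 0x08: read a0 a0 as big → 0xa0a0
  top 4b → 0xa → minus [RR]
  [11:8] rd=0 = x0
  [7:4] rs=10 = x10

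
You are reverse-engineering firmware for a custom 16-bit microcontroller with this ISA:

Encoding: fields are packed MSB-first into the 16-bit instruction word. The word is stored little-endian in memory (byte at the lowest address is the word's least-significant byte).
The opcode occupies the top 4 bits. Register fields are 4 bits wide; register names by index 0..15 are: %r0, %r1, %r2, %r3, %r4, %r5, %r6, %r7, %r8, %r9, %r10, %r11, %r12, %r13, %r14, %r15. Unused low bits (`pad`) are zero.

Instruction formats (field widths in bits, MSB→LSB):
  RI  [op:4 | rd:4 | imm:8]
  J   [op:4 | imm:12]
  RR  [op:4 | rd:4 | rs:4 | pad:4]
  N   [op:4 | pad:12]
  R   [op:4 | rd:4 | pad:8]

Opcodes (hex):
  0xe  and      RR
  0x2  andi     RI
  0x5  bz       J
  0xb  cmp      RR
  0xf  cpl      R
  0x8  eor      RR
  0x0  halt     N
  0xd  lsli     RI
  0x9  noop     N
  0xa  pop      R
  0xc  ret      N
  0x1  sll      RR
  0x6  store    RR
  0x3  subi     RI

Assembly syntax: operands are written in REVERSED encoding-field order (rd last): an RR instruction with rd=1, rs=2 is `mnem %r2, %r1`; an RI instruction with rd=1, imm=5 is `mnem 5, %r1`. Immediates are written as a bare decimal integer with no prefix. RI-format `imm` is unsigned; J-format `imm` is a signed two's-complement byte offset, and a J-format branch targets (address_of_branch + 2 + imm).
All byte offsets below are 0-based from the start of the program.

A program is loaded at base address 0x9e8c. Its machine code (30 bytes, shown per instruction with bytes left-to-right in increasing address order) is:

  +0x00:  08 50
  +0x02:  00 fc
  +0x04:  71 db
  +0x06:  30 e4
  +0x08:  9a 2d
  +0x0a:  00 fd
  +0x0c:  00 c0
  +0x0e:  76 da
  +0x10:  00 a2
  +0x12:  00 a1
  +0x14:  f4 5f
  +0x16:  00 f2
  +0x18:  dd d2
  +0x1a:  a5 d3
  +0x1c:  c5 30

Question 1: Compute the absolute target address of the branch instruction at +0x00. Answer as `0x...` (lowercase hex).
+0x00: 08 50 ⇒ word 0x5008 (little)
  top 4b → 0x5 → bz [J]
  imm: (w>>0)&0xfff=0x8 → 8
  target = base 0x9e8c + off 0x00 + 2 + imm 8 = 0x9e96

0x9e96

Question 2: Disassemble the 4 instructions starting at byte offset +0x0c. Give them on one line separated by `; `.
ret; lsli 118, %r10; pop %r2; pop %r1

+0x0c: 00 c0 ⇒ word 0xc000 (little)
  top 4b → 0xc → ret [N]
+0x0e: 76 da ⇒ word 0xda76 (little)
  top 4b → 0xd → lsli [RI]
  rd@[11:8]=0xa ⇒ %r10
  imm@[7:0]=0x76 ⇒ 118
+0x10: 00 a2 ⇒ word 0xa200 (little)
  top 4b → 0xa → pop [R]
  rd@[11:8]=0x2 ⇒ %r2
+0x12: 00 a1 ⇒ word 0xa100 (little)
  top 4b → 0xa → pop [R]
  rd@[11:8]=0x1 ⇒ %r1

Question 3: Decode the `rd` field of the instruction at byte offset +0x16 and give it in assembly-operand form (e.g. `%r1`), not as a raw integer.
%r2

@+16  little-endian(00 f2) = 0xf200
  top 4b → 0xf → cpl [R]
  [11:8] rd=2 = %r2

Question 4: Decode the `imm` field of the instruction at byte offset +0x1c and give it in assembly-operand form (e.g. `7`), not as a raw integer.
+0x1c: c5 30 ⇒ word 0x30c5 (little)
  op=0x30c5>>12=0x3 ⇒ subi (RI)
  rd@[11:8]=0x0 ⇒ %r0
  imm@[7:0]=0xc5 ⇒ 197

197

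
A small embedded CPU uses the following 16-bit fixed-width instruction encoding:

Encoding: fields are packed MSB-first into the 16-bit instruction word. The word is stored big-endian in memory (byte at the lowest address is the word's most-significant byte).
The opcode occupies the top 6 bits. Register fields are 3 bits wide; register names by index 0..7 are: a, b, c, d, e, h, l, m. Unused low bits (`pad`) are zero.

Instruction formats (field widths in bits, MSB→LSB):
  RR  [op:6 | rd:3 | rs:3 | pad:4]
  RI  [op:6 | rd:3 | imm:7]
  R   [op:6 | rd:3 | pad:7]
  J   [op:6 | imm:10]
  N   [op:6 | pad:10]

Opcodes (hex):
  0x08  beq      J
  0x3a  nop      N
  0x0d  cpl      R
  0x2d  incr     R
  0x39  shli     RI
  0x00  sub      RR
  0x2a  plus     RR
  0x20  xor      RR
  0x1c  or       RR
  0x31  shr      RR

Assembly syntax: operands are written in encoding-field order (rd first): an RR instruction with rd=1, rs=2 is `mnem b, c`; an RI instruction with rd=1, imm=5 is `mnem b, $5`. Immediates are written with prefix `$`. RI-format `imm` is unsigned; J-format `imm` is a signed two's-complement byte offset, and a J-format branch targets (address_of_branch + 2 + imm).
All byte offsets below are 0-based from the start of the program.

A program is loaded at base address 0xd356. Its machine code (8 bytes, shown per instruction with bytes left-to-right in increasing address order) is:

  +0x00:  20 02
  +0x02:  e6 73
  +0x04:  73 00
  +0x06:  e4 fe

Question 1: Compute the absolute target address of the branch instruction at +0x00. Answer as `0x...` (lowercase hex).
@+00  big-endian(20 02) = 0x2002
  op=0x2002>>10=0x8 ⇒ beq (J)
  imm@[9:0]=0x2 ⇒ $2
  target = base 0xd356 + off 0x00 + 2 + imm 2 = 0xd35a

0xd35a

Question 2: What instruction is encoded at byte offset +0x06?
shli b, $126

@+06  big-endian(e4 fe) = 0xe4fe
  opcode bits[15:10]=0x39: shli/RI
  rd@[9:7]=0x1 ⇒ b
  imm@[6:0]=0x7e ⇒ $126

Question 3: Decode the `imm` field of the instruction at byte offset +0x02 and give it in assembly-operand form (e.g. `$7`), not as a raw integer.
$115

off 0x02: read e6 73 as big → 0xe673
  opcode bits[15:10]=0x39: shli/RI
  [9:7] rd=4 = e
  [6:0] imm=115 = $115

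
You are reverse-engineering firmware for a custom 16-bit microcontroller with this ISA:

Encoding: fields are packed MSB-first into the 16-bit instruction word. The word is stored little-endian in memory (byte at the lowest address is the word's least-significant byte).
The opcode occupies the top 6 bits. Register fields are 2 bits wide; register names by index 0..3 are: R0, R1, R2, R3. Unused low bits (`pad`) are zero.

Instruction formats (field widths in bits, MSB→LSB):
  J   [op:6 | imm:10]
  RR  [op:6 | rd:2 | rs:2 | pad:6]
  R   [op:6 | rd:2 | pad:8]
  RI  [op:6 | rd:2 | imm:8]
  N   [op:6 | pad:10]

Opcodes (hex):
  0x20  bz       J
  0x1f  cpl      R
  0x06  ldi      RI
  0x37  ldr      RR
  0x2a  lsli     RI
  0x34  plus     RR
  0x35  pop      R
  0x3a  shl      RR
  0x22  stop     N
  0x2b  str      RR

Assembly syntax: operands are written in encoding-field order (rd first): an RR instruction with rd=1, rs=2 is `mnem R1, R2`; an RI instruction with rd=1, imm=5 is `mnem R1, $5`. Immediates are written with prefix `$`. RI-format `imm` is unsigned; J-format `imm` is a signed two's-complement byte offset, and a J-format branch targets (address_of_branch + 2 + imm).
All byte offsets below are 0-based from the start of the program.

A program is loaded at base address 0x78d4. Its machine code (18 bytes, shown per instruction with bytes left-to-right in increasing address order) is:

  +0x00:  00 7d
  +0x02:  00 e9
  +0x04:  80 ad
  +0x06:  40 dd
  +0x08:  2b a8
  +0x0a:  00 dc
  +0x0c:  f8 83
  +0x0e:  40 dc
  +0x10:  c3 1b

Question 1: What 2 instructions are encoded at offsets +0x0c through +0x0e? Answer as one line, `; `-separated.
[0c] f8 83 → 0x83f8
  top 6b → 0x20 → bz [J]
  imm@[9:0]=0x3f8 (s10→-8) ⇒ $-8
[0e] 40 dc → 0xdc40
  top 6b → 0x37 → ldr [RR]
  rd@[9:8]=0x0 ⇒ R0
  rs@[7:6]=0x1 ⇒ R1

bz $-8; ldr R0, R1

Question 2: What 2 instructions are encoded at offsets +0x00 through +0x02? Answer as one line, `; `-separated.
cpl R1; shl R1, R0

@+00  little-endian(00 7d) = 0x7d00
  op=0x7d00>>10=0x1f ⇒ cpl (R)
  [9:8] rd=1 = R1
@+02  little-endian(00 e9) = 0xe900
  op=0xe900>>10=0x3a ⇒ shl (RR)
  [9:8] rd=1 = R1
  [7:6] rs=0 = R0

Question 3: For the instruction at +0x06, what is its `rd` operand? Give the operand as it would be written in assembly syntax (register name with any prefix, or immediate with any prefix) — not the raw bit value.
R1

[06] 40 dd → 0xdd40
  op=0xdd40>>10=0x37 ⇒ ldr (RR)
  [9:8] rd=1 = R1
  [7:6] rs=1 = R1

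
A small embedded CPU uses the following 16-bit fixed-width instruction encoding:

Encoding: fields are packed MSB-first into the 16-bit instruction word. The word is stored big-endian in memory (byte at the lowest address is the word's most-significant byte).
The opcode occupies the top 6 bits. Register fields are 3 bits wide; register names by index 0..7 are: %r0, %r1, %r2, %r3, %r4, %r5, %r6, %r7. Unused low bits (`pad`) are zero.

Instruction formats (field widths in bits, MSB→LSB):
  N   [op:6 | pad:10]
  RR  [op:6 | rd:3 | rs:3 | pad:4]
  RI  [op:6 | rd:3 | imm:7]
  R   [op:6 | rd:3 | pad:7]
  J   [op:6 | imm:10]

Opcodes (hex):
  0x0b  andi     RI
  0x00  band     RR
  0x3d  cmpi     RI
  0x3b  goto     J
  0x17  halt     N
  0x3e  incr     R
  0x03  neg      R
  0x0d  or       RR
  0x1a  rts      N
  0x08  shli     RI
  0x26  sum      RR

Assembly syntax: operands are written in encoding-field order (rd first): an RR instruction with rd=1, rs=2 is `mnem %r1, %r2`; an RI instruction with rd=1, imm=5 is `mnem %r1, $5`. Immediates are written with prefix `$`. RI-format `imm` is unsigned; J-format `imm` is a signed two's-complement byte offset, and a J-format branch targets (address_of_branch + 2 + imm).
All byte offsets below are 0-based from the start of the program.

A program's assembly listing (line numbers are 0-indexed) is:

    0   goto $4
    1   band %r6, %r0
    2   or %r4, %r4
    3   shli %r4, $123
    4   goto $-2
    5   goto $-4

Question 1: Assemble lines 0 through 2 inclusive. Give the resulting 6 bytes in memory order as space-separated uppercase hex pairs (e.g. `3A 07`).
L0: goto op=0x3b:6|imm=4:10 ⇒ 0xec04 ⇒ big ec 04
L1: band op=0x0:6|rd=6:3|rs=0:3|pad=0:4 ⇒ 0x0300 ⇒ big 03 00
L2: or op=0xd:6|rd=4:3|rs=4:3|pad=0:4 ⇒ 0x3640 ⇒ big 36 40

EC 04 03 00 36 40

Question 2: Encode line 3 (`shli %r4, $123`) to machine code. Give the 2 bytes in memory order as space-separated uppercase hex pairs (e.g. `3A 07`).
3. shli fields op=0x8:6|rd=4:3|imm=123:7 → word 227bh → 22 7b

22 7B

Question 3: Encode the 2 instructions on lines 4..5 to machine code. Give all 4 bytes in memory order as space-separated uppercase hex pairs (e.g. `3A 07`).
line 4 (goto): pack op=0x3b:6|imm=-2:10 = 0xeffe; big→ ef fe
line 5 (goto): pack op=0x3b:6|imm=-4:10 = 0xeffc; big→ ef fc

EF FE EF FC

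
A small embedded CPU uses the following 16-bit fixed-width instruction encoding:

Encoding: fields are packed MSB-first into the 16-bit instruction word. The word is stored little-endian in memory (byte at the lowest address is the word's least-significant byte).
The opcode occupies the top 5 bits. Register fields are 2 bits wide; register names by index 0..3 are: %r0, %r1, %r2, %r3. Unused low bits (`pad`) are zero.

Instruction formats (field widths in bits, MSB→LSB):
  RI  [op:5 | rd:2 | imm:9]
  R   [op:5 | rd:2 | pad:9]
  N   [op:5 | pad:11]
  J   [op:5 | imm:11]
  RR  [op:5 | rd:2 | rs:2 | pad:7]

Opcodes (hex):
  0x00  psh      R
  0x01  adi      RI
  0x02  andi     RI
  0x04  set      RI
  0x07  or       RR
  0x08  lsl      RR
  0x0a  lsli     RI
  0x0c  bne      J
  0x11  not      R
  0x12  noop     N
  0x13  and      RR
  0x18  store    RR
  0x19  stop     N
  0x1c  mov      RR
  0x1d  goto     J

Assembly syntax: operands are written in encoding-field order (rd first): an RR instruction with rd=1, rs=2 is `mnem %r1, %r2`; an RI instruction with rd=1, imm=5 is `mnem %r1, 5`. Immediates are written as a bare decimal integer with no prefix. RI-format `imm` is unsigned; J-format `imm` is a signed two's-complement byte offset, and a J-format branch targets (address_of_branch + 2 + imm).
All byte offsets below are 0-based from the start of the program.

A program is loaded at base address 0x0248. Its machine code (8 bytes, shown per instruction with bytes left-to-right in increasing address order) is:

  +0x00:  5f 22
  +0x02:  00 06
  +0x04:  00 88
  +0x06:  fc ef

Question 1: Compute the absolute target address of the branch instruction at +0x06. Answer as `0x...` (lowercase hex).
[06] fc ef → 0xeffc
  op=0xeffc>>11=0x1d ⇒ goto (J)
  imm: (w>>0)&0x7ff=0x7fc (s11→-4) → -4
  target = base 0x0248 + off 0x06 + 2 + imm -4 = 0x024c

0x024c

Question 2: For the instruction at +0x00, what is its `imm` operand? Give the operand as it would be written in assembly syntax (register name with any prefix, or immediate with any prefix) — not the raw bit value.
95

[00] 5f 22 → 0x225f
  opcode bits[15:11]=0x4: set/RI
  rd@[10:9]=0x1 ⇒ %r1
  imm@[8:0]=0x5f ⇒ 95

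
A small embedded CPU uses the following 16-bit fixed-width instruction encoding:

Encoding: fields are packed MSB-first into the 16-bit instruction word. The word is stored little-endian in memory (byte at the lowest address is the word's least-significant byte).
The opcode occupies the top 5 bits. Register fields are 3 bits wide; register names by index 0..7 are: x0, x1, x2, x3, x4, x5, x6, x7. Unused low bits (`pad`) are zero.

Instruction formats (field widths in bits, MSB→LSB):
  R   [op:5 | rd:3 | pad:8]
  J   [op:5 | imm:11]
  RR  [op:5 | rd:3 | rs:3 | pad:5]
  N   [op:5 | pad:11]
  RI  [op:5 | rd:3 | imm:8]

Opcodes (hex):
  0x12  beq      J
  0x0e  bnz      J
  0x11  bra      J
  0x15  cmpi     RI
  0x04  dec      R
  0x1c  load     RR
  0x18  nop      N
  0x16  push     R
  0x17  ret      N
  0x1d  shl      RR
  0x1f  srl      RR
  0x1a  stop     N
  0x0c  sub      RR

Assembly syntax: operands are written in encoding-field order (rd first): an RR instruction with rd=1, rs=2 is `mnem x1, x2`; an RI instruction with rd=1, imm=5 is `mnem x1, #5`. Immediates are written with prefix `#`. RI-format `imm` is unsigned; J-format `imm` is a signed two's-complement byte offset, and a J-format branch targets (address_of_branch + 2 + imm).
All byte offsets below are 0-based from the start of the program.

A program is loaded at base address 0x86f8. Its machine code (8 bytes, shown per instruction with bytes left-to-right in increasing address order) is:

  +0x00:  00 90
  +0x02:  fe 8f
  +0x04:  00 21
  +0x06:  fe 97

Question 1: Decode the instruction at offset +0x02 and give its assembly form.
off 0x02: read fe 8f as little → 0x8ffe
  opcode bits[15:11]=0x11: bra/J
  imm: (w>>0)&0x7ff=0x7fe (s11→-2) → #-2

bra #-2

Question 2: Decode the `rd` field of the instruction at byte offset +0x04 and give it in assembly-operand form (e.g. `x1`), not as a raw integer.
x1

+0x04: 00 21 ⇒ word 0x2100 (little)
  opcode bits[15:11]=0x4: dec/R
  rd@[10:8]=0x1 ⇒ x1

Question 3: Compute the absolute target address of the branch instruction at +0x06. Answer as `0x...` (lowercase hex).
0x86fe

+0x06: fe 97 ⇒ word 0x97fe (little)
  opcode bits[15:11]=0x12: beq/J
  [10:0] imm=2046 (s11→-2) = #-2
  target = base 0x86f8 + off 0x06 + 2 + imm -2 = 0x86fe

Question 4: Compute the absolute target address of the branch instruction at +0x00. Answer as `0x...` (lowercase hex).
[00] 00 90 → 0x9000
  op=0x9000>>11=0x12 ⇒ beq (J)
  imm@[10:0]=0x0 ⇒ #0
  target = base 0x86f8 + off 0x00 + 2 + imm 0 = 0x86fa

0x86fa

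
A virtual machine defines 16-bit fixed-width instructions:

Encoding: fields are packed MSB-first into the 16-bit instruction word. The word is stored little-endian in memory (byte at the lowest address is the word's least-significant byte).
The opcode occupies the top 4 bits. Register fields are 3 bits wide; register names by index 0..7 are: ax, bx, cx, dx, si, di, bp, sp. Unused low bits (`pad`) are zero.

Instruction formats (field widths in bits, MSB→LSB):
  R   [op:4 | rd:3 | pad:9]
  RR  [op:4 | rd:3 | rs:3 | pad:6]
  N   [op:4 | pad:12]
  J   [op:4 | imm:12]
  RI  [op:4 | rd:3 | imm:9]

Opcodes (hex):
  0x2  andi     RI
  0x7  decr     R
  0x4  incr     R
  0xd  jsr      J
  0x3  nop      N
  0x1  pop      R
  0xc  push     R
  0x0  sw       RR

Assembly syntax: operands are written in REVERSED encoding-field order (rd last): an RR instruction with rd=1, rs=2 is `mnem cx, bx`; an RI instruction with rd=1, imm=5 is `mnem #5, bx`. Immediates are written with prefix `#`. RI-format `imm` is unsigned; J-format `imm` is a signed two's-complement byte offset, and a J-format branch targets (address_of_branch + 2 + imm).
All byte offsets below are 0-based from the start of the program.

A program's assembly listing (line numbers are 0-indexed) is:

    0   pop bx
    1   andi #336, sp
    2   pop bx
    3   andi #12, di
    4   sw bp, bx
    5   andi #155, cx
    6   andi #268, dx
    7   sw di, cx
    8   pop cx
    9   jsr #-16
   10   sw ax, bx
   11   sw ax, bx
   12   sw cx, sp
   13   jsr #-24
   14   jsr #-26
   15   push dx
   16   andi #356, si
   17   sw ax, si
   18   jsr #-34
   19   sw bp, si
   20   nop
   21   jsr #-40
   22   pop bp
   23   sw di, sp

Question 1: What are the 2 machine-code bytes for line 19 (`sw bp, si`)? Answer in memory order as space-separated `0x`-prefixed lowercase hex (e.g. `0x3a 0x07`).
0x80 0x09

L19: sw op=0x0:4|rd=4:3|rs=6:3|pad=0:6 ⇒ 0x0980 ⇒ little 80 09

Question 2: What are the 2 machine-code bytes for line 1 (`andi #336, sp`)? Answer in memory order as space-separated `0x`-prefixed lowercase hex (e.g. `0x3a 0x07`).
0x50 0x2f

line 1 (andi): pack op=0x2:4|rd=7:3|imm=336:9 = 0x2f50; little→ 50 2f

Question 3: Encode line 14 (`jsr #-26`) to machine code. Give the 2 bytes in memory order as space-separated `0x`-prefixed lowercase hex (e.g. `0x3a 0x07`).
14. jsr fields op=0xd:4|imm=-26:12 → word dfe6h → e6 df

0xe6 0xdf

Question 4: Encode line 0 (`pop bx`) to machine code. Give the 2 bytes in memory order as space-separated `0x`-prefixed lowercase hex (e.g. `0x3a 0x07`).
L0: pop op=0x1:4|rd=1:3|pad=0:9 ⇒ 0x1200 ⇒ little 00 12

0x00 0x12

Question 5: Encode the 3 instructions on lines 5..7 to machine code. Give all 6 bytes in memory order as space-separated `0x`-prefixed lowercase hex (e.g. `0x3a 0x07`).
line 5 (andi): pack op=0x2:4|rd=2:3|imm=155:9 = 0x249b; little→ 9b 24
line 6 (andi): pack op=0x2:4|rd=3:3|imm=268:9 = 0x270c; little→ 0c 27
line 7 (sw): pack op=0x0:4|rd=2:3|rs=5:3|pad=0:6 = 0x0540; little→ 40 05

0x9b 0x24 0x0c 0x27 0x40 0x05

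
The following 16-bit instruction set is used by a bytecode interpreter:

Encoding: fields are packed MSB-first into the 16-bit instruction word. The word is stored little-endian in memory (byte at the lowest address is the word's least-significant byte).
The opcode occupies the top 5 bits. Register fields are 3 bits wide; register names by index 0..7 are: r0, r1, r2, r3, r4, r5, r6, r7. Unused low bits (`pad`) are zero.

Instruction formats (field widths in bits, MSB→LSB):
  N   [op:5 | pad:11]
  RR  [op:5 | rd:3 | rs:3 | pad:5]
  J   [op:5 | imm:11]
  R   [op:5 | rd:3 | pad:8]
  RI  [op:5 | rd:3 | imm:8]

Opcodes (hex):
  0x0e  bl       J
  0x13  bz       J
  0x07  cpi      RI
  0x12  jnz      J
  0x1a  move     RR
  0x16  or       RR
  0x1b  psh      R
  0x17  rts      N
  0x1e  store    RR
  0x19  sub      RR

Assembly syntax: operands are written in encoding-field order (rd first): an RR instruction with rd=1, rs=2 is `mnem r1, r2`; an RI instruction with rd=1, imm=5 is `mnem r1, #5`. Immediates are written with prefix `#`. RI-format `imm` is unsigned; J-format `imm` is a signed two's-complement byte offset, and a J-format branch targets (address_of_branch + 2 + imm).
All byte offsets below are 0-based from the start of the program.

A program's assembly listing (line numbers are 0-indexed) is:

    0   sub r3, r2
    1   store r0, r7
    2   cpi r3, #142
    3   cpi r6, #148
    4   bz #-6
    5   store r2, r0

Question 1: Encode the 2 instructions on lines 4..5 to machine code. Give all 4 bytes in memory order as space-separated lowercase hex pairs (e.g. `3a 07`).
4. bz fields op=0x13:5|imm=-6:11 → word 9ffah → fa 9f
5. store fields op=0x1e:5|rd=2:3|rs=0:3|pad=0:5 → word f200h → 00 f2

fa 9f 00 f2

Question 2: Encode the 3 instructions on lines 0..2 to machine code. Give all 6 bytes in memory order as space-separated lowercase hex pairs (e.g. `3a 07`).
40 cb e0 f0 8e 3b

0. sub fields op=0x19:5|rd=3:3|rs=2:3|pad=0:5 → word cb40h → 40 cb
1. store fields op=0x1e:5|rd=0:3|rs=7:3|pad=0:5 → word f0e0h → e0 f0
2. cpi fields op=0x7:5|rd=3:3|imm=142:8 → word 3b8eh → 8e 3b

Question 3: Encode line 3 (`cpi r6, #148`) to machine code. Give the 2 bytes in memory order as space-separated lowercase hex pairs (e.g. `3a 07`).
L3: cpi op=0x7:5|rd=6:3|imm=148:8 ⇒ 0x3e94 ⇒ little 94 3e

94 3e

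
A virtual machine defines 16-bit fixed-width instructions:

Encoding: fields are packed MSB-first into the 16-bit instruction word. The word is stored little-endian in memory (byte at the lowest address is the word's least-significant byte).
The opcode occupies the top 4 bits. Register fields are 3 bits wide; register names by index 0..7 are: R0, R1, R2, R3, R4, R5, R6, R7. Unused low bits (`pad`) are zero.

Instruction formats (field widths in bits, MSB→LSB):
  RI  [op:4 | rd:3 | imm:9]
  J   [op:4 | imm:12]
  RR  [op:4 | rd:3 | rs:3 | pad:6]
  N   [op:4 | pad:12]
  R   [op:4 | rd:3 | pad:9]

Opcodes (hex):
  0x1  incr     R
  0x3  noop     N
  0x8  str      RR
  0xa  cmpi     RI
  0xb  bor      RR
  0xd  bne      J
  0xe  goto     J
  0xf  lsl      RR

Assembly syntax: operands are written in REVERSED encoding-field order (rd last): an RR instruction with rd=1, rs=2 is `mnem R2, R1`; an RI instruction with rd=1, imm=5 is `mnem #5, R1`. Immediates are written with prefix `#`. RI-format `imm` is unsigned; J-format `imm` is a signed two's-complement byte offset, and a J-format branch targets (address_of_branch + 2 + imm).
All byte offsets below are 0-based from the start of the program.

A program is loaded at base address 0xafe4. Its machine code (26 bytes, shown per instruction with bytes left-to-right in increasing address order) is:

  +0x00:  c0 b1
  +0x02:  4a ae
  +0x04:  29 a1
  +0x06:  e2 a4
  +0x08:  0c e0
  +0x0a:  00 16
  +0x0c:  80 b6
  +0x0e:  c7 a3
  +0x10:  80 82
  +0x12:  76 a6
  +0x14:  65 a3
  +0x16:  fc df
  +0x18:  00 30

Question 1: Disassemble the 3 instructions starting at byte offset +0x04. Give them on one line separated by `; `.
cmpi #297, R0; cmpi #226, R2; goto #12

+0x04: 29 a1 ⇒ word 0xa129 (little)
  opcode bits[15:12]=0xa: cmpi/RI
  [11:9] rd=0 = R0
  [8:0] imm=297 = #297
+0x06: e2 a4 ⇒ word 0xa4e2 (little)
  opcode bits[15:12]=0xa: cmpi/RI
  [11:9] rd=2 = R2
  [8:0] imm=226 = #226
+0x08: 0c e0 ⇒ word 0xe00c (little)
  opcode bits[15:12]=0xe: goto/J
  [11:0] imm=12 = #12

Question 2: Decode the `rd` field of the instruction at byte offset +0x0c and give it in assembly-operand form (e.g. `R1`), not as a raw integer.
@+0c  little-endian(80 b6) = 0xb680
  op=0xb680>>12=0xb ⇒ bor (RR)
  [11:9] rd=3 = R3
  [8:6] rs=2 = R2

R3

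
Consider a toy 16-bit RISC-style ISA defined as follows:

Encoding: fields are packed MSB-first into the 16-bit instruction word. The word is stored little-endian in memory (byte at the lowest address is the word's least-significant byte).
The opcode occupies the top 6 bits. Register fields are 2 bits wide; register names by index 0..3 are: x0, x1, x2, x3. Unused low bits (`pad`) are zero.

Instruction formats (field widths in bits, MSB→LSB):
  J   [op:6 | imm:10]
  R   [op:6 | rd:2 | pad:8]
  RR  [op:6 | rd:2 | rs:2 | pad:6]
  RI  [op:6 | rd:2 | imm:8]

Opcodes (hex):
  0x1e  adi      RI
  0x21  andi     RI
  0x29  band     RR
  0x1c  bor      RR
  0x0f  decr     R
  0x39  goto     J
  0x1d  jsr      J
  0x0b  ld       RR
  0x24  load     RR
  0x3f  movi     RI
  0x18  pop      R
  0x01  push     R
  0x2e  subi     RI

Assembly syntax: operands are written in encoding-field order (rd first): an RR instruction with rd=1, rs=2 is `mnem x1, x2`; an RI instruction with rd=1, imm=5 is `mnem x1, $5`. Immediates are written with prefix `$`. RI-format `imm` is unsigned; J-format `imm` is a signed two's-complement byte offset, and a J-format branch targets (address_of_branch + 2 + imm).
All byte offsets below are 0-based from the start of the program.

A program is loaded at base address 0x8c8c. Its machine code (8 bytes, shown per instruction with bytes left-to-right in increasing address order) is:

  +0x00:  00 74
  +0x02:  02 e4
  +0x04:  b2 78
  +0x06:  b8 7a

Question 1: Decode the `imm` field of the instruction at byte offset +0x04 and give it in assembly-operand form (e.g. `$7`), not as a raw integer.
[04] b2 78 → 0x78b2
  opcode bits[15:10]=0x1e: adi/RI
  rd@[9:8]=0x0 ⇒ x0
  imm@[7:0]=0xb2 ⇒ $178

$178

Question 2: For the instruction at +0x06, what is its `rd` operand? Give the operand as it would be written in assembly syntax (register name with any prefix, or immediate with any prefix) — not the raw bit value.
x2

off 0x06: read b8 7a as little → 0x7ab8
  top 6b → 0x1e → adi [RI]
  rd: (w>>8)&0x3=0x2 → x2
  imm: (w>>0)&0xff=0xb8 → $184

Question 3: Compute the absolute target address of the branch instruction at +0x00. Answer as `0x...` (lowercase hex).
0x8c8e

off 0x00: read 00 74 as little → 0x7400
  top 6b → 0x1d → jsr [J]
  imm@[9:0]=0x0 ⇒ $0
  target = base 0x8c8c + off 0x00 + 2 + imm 0 = 0x8c8e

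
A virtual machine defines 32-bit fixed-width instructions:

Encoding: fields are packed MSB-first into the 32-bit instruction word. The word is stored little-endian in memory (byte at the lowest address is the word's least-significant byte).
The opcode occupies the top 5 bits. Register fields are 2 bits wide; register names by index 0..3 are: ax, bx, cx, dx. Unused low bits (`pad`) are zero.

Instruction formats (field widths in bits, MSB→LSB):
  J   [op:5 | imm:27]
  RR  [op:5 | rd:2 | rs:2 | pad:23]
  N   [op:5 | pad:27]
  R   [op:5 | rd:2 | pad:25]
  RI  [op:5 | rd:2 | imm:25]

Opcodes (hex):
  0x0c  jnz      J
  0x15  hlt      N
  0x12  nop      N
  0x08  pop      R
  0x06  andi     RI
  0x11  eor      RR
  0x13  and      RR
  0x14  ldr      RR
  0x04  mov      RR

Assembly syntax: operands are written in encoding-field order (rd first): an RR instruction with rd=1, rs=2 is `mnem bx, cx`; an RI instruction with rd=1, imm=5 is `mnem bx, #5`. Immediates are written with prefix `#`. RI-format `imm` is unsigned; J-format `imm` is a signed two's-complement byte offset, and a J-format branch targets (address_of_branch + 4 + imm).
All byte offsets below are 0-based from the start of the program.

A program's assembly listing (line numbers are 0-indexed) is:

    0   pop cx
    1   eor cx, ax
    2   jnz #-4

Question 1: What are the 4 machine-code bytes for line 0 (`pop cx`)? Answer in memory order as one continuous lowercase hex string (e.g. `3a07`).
line 0 (pop): pack op=0x8:5|rd=2:2|pad=0:25 = 0x44000000; little→ 00 00 00 44

00000044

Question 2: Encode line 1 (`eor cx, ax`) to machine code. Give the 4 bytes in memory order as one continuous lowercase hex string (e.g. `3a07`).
line 1 (eor): pack op=0x11:5|rd=2:2|rs=0:2|pad=0:23 = 0x8c000000; little→ 00 00 00 8c

0000008c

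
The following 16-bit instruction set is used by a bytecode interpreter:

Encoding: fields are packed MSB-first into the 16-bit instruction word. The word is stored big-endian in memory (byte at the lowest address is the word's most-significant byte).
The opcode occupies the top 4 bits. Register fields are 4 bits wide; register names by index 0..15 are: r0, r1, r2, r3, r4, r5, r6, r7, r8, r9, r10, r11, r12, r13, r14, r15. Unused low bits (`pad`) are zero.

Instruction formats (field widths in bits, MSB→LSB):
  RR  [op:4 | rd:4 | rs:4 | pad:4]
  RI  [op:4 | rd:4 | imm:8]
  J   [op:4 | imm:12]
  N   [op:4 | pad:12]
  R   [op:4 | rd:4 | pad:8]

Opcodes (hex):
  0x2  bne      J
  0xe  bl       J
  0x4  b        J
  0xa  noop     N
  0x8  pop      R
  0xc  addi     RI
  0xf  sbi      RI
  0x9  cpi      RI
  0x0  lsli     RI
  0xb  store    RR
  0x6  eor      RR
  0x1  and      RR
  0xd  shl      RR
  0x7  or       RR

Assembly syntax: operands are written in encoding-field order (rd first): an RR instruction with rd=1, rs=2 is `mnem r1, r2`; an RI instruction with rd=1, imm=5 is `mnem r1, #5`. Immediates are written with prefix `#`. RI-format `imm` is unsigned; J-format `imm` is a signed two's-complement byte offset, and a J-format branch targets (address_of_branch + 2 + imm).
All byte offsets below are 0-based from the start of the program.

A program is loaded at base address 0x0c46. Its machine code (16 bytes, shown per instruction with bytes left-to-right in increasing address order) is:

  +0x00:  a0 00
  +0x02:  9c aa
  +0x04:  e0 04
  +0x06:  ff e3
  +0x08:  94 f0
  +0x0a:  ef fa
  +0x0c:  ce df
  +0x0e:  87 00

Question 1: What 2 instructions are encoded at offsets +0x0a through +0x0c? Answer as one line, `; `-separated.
bl #-6; addi r14, #223

off 0x0a: read ef fa as big → 0xeffa
  top 4b → 0xe → bl [J]
  imm@[11:0]=0xffa (s12→-6) ⇒ #-6
off 0x0c: read ce df as big → 0xcedf
  top 4b → 0xc → addi [RI]
  rd@[11:8]=0xe ⇒ r14
  imm@[7:0]=0xdf ⇒ #223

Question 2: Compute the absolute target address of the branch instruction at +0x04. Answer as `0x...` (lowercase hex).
+0x04: e0 04 ⇒ word 0xe004 (big)
  top 4b → 0xe → bl [J]
  imm: (w>>0)&0xfff=0x4 → #4
  target = base 0x0c46 + off 0x04 + 2 + imm 4 = 0x0c50

0x0c50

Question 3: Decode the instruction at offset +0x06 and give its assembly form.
off 0x06: read ff e3 as big → 0xffe3
  opcode bits[15:12]=0xf: sbi/RI
  rd: (w>>8)&0xf=0xf → r15
  imm: (w>>0)&0xff=0xe3 → #227

sbi r15, #227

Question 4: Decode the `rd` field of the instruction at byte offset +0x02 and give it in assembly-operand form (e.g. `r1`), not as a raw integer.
[02] 9c aa → 0x9caa
  op=0x9caa>>12=0x9 ⇒ cpi (RI)
  rd: (w>>8)&0xf=0xc → r12
  imm: (w>>0)&0xff=0xaa → #170

r12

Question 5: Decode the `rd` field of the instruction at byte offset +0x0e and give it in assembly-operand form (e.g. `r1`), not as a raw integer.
r7

[0e] 87 00 → 0x8700
  op=0x8700>>12=0x8 ⇒ pop (R)
  [11:8] rd=7 = r7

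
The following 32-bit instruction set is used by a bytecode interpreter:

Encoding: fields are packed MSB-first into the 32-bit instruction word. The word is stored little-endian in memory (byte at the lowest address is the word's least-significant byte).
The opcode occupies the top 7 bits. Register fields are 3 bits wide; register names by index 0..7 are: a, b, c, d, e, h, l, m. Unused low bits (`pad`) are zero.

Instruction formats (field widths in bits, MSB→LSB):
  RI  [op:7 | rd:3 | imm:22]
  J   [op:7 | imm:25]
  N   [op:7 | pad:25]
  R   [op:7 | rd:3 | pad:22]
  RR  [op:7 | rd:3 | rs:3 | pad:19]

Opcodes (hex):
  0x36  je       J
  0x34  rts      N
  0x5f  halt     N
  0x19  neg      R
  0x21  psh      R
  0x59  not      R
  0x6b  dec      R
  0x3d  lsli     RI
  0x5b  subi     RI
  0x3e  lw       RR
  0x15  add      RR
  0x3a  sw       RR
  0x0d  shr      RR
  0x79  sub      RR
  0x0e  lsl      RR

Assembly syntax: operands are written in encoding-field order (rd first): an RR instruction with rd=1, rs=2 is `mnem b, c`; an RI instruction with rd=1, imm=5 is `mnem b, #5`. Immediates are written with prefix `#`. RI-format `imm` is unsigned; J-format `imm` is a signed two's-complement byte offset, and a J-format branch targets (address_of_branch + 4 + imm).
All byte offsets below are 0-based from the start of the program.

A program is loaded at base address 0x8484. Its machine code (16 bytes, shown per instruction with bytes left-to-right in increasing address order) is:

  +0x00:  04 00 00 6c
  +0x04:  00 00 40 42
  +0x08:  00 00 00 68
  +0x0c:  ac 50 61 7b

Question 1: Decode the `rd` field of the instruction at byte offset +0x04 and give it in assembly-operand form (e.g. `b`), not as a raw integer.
b

[04] 00 00 40 42 → 0x42400000
  op=0x42400000>>25=0x21 ⇒ psh (R)
  rd@[24:22]=0x1 ⇒ b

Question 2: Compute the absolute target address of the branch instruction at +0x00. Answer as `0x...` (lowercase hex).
0x848c

@+00  little-endian(04 00 00 6c) = 0x6c000004
  opcode bits[31:25]=0x36: je/J
  imm: (w>>0)&0x1ffffff=0x4 → #4
  target = base 0x8484 + off 0x00 + 4 + imm 4 = 0x848c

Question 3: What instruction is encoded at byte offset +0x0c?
off 0x0c: read ac 50 61 7b as little → 0x7b6150ac
  op=0x7b6150ac>>25=0x3d ⇒ lsli (RI)
  rd@[24:22]=0x5 ⇒ h
  imm@[21:0]=0x2150ac ⇒ #2183340

lsli h, #2183340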